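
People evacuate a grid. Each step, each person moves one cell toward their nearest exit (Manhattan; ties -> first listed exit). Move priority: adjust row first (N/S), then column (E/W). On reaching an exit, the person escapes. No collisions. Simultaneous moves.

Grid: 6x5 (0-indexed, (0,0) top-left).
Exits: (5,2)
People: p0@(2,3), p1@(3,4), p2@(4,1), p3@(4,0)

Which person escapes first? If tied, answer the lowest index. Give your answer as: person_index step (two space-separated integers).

Answer: 2 2

Derivation:
Step 1: p0:(2,3)->(3,3) | p1:(3,4)->(4,4) | p2:(4,1)->(5,1) | p3:(4,0)->(5,0)
Step 2: p0:(3,3)->(4,3) | p1:(4,4)->(5,4) | p2:(5,1)->(5,2)->EXIT | p3:(5,0)->(5,1)
Step 3: p0:(4,3)->(5,3) | p1:(5,4)->(5,3) | p2:escaped | p3:(5,1)->(5,2)->EXIT
Step 4: p0:(5,3)->(5,2)->EXIT | p1:(5,3)->(5,2)->EXIT | p2:escaped | p3:escaped
Exit steps: [4, 4, 2, 3]
First to escape: p2 at step 2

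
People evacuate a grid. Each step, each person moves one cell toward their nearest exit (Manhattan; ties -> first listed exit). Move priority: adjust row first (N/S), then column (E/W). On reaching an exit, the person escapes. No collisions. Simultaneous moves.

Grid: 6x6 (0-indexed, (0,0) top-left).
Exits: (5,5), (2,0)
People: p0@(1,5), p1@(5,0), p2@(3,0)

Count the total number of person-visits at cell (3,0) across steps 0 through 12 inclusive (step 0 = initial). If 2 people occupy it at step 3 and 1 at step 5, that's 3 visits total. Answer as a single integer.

Answer: 2

Derivation:
Step 0: p0@(1,5) p1@(5,0) p2@(3,0) -> at (3,0): 1 [p2], cum=1
Step 1: p0@(2,5) p1@(4,0) p2@ESC -> at (3,0): 0 [-], cum=1
Step 2: p0@(3,5) p1@(3,0) p2@ESC -> at (3,0): 1 [p1], cum=2
Step 3: p0@(4,5) p1@ESC p2@ESC -> at (3,0): 0 [-], cum=2
Step 4: p0@ESC p1@ESC p2@ESC -> at (3,0): 0 [-], cum=2
Total visits = 2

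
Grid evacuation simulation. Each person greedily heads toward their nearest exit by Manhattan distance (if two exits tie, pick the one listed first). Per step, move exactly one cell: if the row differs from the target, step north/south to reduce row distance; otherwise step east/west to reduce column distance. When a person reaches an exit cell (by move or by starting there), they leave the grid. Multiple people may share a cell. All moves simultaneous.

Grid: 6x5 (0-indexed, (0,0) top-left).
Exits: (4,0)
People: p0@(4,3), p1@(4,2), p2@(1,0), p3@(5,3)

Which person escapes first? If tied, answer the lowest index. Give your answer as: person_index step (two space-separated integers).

Step 1: p0:(4,3)->(4,2) | p1:(4,2)->(4,1) | p2:(1,0)->(2,0) | p3:(5,3)->(4,3)
Step 2: p0:(4,2)->(4,1) | p1:(4,1)->(4,0)->EXIT | p2:(2,0)->(3,0) | p3:(4,3)->(4,2)
Step 3: p0:(4,1)->(4,0)->EXIT | p1:escaped | p2:(3,0)->(4,0)->EXIT | p3:(4,2)->(4,1)
Step 4: p0:escaped | p1:escaped | p2:escaped | p3:(4,1)->(4,0)->EXIT
Exit steps: [3, 2, 3, 4]
First to escape: p1 at step 2

Answer: 1 2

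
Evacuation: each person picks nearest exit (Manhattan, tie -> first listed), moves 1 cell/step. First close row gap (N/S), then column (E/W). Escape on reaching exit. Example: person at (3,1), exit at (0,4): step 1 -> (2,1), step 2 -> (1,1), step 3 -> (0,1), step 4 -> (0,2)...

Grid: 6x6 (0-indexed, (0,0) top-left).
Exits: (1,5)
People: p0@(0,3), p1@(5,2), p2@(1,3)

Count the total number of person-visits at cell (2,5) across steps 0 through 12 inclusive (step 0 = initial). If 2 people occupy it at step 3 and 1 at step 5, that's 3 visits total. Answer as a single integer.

Step 0: p0@(0,3) p1@(5,2) p2@(1,3) -> at (2,5): 0 [-], cum=0
Step 1: p0@(1,3) p1@(4,2) p2@(1,4) -> at (2,5): 0 [-], cum=0
Step 2: p0@(1,4) p1@(3,2) p2@ESC -> at (2,5): 0 [-], cum=0
Step 3: p0@ESC p1@(2,2) p2@ESC -> at (2,5): 0 [-], cum=0
Step 4: p0@ESC p1@(1,2) p2@ESC -> at (2,5): 0 [-], cum=0
Step 5: p0@ESC p1@(1,3) p2@ESC -> at (2,5): 0 [-], cum=0
Step 6: p0@ESC p1@(1,4) p2@ESC -> at (2,5): 0 [-], cum=0
Step 7: p0@ESC p1@ESC p2@ESC -> at (2,5): 0 [-], cum=0
Total visits = 0

Answer: 0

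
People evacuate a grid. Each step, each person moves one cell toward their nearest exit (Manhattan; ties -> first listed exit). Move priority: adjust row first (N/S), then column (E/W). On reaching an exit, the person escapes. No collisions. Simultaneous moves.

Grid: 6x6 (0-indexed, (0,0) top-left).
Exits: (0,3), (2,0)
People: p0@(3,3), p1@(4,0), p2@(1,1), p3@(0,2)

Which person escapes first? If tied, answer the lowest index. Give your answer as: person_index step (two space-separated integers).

Step 1: p0:(3,3)->(2,3) | p1:(4,0)->(3,0) | p2:(1,1)->(2,1) | p3:(0,2)->(0,3)->EXIT
Step 2: p0:(2,3)->(1,3) | p1:(3,0)->(2,0)->EXIT | p2:(2,1)->(2,0)->EXIT | p3:escaped
Step 3: p0:(1,3)->(0,3)->EXIT | p1:escaped | p2:escaped | p3:escaped
Exit steps: [3, 2, 2, 1]
First to escape: p3 at step 1

Answer: 3 1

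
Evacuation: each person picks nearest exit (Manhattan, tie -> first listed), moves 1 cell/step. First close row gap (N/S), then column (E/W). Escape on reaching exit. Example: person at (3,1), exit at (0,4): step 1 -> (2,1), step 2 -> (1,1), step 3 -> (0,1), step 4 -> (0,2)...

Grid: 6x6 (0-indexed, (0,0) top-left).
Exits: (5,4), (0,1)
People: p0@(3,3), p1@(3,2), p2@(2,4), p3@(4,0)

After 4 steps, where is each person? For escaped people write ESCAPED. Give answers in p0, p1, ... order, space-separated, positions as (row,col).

Step 1: p0:(3,3)->(4,3) | p1:(3,2)->(4,2) | p2:(2,4)->(3,4) | p3:(4,0)->(5,0)
Step 2: p0:(4,3)->(5,3) | p1:(4,2)->(5,2) | p2:(3,4)->(4,4) | p3:(5,0)->(5,1)
Step 3: p0:(5,3)->(5,4)->EXIT | p1:(5,2)->(5,3) | p2:(4,4)->(5,4)->EXIT | p3:(5,1)->(5,2)
Step 4: p0:escaped | p1:(5,3)->(5,4)->EXIT | p2:escaped | p3:(5,2)->(5,3)

ESCAPED ESCAPED ESCAPED (5,3)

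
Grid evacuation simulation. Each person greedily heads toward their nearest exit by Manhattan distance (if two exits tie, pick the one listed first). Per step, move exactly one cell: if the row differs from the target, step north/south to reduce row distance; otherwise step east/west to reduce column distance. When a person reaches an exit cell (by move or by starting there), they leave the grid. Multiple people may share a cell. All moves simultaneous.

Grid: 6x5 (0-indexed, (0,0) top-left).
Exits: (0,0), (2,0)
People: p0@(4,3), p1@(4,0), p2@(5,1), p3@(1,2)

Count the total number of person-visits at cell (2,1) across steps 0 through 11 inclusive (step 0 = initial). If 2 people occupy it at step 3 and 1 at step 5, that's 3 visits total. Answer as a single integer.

Step 0: p0@(4,3) p1@(4,0) p2@(5,1) p3@(1,2) -> at (2,1): 0 [-], cum=0
Step 1: p0@(3,3) p1@(3,0) p2@(4,1) p3@(0,2) -> at (2,1): 0 [-], cum=0
Step 2: p0@(2,3) p1@ESC p2@(3,1) p3@(0,1) -> at (2,1): 0 [-], cum=0
Step 3: p0@(2,2) p1@ESC p2@(2,1) p3@ESC -> at (2,1): 1 [p2], cum=1
Step 4: p0@(2,1) p1@ESC p2@ESC p3@ESC -> at (2,1): 1 [p0], cum=2
Step 5: p0@ESC p1@ESC p2@ESC p3@ESC -> at (2,1): 0 [-], cum=2
Total visits = 2

Answer: 2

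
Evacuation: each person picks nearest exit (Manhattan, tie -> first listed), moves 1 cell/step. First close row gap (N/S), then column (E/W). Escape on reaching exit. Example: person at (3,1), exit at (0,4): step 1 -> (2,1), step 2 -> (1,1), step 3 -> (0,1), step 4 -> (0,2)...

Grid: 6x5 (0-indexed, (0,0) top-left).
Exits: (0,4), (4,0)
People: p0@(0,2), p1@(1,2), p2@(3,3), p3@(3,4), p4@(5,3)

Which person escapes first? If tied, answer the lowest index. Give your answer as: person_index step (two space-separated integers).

Answer: 0 2

Derivation:
Step 1: p0:(0,2)->(0,3) | p1:(1,2)->(0,2) | p2:(3,3)->(2,3) | p3:(3,4)->(2,4) | p4:(5,3)->(4,3)
Step 2: p0:(0,3)->(0,4)->EXIT | p1:(0,2)->(0,3) | p2:(2,3)->(1,3) | p3:(2,4)->(1,4) | p4:(4,3)->(4,2)
Step 3: p0:escaped | p1:(0,3)->(0,4)->EXIT | p2:(1,3)->(0,3) | p3:(1,4)->(0,4)->EXIT | p4:(4,2)->(4,1)
Step 4: p0:escaped | p1:escaped | p2:(0,3)->(0,4)->EXIT | p3:escaped | p4:(4,1)->(4,0)->EXIT
Exit steps: [2, 3, 4, 3, 4]
First to escape: p0 at step 2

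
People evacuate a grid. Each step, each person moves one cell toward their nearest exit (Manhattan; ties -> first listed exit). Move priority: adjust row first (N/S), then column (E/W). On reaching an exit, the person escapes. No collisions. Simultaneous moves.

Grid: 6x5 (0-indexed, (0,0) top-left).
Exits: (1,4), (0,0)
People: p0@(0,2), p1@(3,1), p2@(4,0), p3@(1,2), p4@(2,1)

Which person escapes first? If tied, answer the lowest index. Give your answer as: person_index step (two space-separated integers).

Answer: 0 2

Derivation:
Step 1: p0:(0,2)->(0,1) | p1:(3,1)->(2,1) | p2:(4,0)->(3,0) | p3:(1,2)->(1,3) | p4:(2,1)->(1,1)
Step 2: p0:(0,1)->(0,0)->EXIT | p1:(2,1)->(1,1) | p2:(3,0)->(2,0) | p3:(1,3)->(1,4)->EXIT | p4:(1,1)->(0,1)
Step 3: p0:escaped | p1:(1,1)->(0,1) | p2:(2,0)->(1,0) | p3:escaped | p4:(0,1)->(0,0)->EXIT
Step 4: p0:escaped | p1:(0,1)->(0,0)->EXIT | p2:(1,0)->(0,0)->EXIT | p3:escaped | p4:escaped
Exit steps: [2, 4, 4, 2, 3]
First to escape: p0 at step 2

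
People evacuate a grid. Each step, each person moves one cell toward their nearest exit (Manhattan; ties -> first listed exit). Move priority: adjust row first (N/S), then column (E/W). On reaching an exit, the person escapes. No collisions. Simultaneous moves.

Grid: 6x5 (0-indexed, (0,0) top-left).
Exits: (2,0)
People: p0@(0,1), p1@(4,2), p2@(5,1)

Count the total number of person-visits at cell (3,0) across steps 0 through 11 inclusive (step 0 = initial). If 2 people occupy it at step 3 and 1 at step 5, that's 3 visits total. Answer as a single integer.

Answer: 0

Derivation:
Step 0: p0@(0,1) p1@(4,2) p2@(5,1) -> at (3,0): 0 [-], cum=0
Step 1: p0@(1,1) p1@(3,2) p2@(4,1) -> at (3,0): 0 [-], cum=0
Step 2: p0@(2,1) p1@(2,2) p2@(3,1) -> at (3,0): 0 [-], cum=0
Step 3: p0@ESC p1@(2,1) p2@(2,1) -> at (3,0): 0 [-], cum=0
Step 4: p0@ESC p1@ESC p2@ESC -> at (3,0): 0 [-], cum=0
Total visits = 0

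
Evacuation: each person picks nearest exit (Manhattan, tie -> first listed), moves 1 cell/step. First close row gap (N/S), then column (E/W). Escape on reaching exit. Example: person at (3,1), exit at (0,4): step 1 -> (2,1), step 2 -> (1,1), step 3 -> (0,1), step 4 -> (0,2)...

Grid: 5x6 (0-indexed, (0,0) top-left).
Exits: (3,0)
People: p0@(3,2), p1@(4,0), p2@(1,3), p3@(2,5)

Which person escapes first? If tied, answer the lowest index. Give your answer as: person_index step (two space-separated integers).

Answer: 1 1

Derivation:
Step 1: p0:(3,2)->(3,1) | p1:(4,0)->(3,0)->EXIT | p2:(1,3)->(2,3) | p3:(2,5)->(3,5)
Step 2: p0:(3,1)->(3,0)->EXIT | p1:escaped | p2:(2,3)->(3,3) | p3:(3,5)->(3,4)
Step 3: p0:escaped | p1:escaped | p2:(3,3)->(3,2) | p3:(3,4)->(3,3)
Step 4: p0:escaped | p1:escaped | p2:(3,2)->(3,1) | p3:(3,3)->(3,2)
Step 5: p0:escaped | p1:escaped | p2:(3,1)->(3,0)->EXIT | p3:(3,2)->(3,1)
Step 6: p0:escaped | p1:escaped | p2:escaped | p3:(3,1)->(3,0)->EXIT
Exit steps: [2, 1, 5, 6]
First to escape: p1 at step 1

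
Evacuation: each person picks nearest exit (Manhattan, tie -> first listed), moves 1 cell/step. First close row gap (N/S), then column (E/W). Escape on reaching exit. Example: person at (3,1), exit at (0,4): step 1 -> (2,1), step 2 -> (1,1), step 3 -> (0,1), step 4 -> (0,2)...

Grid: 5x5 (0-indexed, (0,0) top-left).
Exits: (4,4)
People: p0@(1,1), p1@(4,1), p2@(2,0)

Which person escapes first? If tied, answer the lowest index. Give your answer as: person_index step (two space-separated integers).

Answer: 1 3

Derivation:
Step 1: p0:(1,1)->(2,1) | p1:(4,1)->(4,2) | p2:(2,0)->(3,0)
Step 2: p0:(2,1)->(3,1) | p1:(4,2)->(4,3) | p2:(3,0)->(4,0)
Step 3: p0:(3,1)->(4,1) | p1:(4,3)->(4,4)->EXIT | p2:(4,0)->(4,1)
Step 4: p0:(4,1)->(4,2) | p1:escaped | p2:(4,1)->(4,2)
Step 5: p0:(4,2)->(4,3) | p1:escaped | p2:(4,2)->(4,3)
Step 6: p0:(4,3)->(4,4)->EXIT | p1:escaped | p2:(4,3)->(4,4)->EXIT
Exit steps: [6, 3, 6]
First to escape: p1 at step 3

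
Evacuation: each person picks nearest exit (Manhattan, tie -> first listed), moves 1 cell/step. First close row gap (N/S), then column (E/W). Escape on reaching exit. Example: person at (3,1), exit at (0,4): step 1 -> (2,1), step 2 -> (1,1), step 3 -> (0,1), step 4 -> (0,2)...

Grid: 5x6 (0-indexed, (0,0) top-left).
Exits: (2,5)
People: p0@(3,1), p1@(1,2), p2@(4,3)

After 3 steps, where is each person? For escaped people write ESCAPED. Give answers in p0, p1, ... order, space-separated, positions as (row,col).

Step 1: p0:(3,1)->(2,1) | p1:(1,2)->(2,2) | p2:(4,3)->(3,3)
Step 2: p0:(2,1)->(2,2) | p1:(2,2)->(2,3) | p2:(3,3)->(2,3)
Step 3: p0:(2,2)->(2,3) | p1:(2,3)->(2,4) | p2:(2,3)->(2,4)

(2,3) (2,4) (2,4)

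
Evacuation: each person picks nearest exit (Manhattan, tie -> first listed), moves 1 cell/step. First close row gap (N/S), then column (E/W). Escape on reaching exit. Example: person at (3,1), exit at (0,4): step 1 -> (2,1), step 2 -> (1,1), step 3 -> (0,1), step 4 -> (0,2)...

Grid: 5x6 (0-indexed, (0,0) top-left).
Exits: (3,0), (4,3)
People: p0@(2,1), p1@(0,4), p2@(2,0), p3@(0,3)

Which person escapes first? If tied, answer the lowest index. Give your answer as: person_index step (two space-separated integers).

Answer: 2 1

Derivation:
Step 1: p0:(2,1)->(3,1) | p1:(0,4)->(1,4) | p2:(2,0)->(3,0)->EXIT | p3:(0,3)->(1,3)
Step 2: p0:(3,1)->(3,0)->EXIT | p1:(1,4)->(2,4) | p2:escaped | p3:(1,3)->(2,3)
Step 3: p0:escaped | p1:(2,4)->(3,4) | p2:escaped | p3:(2,3)->(3,3)
Step 4: p0:escaped | p1:(3,4)->(4,4) | p2:escaped | p3:(3,3)->(4,3)->EXIT
Step 5: p0:escaped | p1:(4,4)->(4,3)->EXIT | p2:escaped | p3:escaped
Exit steps: [2, 5, 1, 4]
First to escape: p2 at step 1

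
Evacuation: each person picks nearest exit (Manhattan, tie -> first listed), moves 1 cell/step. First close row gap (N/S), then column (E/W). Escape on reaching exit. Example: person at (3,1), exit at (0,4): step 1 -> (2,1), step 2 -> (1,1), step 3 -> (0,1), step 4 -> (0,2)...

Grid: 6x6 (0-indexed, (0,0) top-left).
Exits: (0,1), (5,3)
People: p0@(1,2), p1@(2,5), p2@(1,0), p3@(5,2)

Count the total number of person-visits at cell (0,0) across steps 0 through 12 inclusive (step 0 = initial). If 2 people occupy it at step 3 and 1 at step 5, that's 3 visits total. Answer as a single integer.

Answer: 1

Derivation:
Step 0: p0@(1,2) p1@(2,5) p2@(1,0) p3@(5,2) -> at (0,0): 0 [-], cum=0
Step 1: p0@(0,2) p1@(3,5) p2@(0,0) p3@ESC -> at (0,0): 1 [p2], cum=1
Step 2: p0@ESC p1@(4,5) p2@ESC p3@ESC -> at (0,0): 0 [-], cum=1
Step 3: p0@ESC p1@(5,5) p2@ESC p3@ESC -> at (0,0): 0 [-], cum=1
Step 4: p0@ESC p1@(5,4) p2@ESC p3@ESC -> at (0,0): 0 [-], cum=1
Step 5: p0@ESC p1@ESC p2@ESC p3@ESC -> at (0,0): 0 [-], cum=1
Total visits = 1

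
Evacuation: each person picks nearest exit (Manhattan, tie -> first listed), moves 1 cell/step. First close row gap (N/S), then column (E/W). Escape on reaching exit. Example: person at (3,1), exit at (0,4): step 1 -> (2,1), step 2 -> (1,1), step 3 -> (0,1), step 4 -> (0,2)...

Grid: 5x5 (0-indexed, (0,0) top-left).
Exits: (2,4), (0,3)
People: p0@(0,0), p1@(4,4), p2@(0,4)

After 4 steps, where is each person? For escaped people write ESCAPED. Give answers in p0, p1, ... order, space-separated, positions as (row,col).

Step 1: p0:(0,0)->(0,1) | p1:(4,4)->(3,4) | p2:(0,4)->(0,3)->EXIT
Step 2: p0:(0,1)->(0,2) | p1:(3,4)->(2,4)->EXIT | p2:escaped
Step 3: p0:(0,2)->(0,3)->EXIT | p1:escaped | p2:escaped

ESCAPED ESCAPED ESCAPED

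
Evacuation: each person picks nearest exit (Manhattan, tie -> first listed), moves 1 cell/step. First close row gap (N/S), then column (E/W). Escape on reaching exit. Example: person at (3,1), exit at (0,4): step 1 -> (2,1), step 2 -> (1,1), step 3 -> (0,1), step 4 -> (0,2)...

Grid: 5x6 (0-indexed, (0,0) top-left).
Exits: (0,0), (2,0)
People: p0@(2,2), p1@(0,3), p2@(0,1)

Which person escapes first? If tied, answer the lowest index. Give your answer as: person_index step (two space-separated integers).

Answer: 2 1

Derivation:
Step 1: p0:(2,2)->(2,1) | p1:(0,3)->(0,2) | p2:(0,1)->(0,0)->EXIT
Step 2: p0:(2,1)->(2,0)->EXIT | p1:(0,2)->(0,1) | p2:escaped
Step 3: p0:escaped | p1:(0,1)->(0,0)->EXIT | p2:escaped
Exit steps: [2, 3, 1]
First to escape: p2 at step 1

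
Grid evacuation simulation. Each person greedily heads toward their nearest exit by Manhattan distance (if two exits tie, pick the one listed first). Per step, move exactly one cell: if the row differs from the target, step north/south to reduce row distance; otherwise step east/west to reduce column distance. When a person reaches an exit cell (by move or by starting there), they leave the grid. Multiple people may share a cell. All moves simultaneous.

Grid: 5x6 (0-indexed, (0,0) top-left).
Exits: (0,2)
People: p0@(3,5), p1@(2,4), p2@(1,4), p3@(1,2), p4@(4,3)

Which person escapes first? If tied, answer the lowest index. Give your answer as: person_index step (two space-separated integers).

Step 1: p0:(3,5)->(2,5) | p1:(2,4)->(1,4) | p2:(1,4)->(0,4) | p3:(1,2)->(0,2)->EXIT | p4:(4,3)->(3,3)
Step 2: p0:(2,5)->(1,5) | p1:(1,4)->(0,4) | p2:(0,4)->(0,3) | p3:escaped | p4:(3,3)->(2,3)
Step 3: p0:(1,5)->(0,5) | p1:(0,4)->(0,3) | p2:(0,3)->(0,2)->EXIT | p3:escaped | p4:(2,3)->(1,3)
Step 4: p0:(0,5)->(0,4) | p1:(0,3)->(0,2)->EXIT | p2:escaped | p3:escaped | p4:(1,3)->(0,3)
Step 5: p0:(0,4)->(0,3) | p1:escaped | p2:escaped | p3:escaped | p4:(0,3)->(0,2)->EXIT
Step 6: p0:(0,3)->(0,2)->EXIT | p1:escaped | p2:escaped | p3:escaped | p4:escaped
Exit steps: [6, 4, 3, 1, 5]
First to escape: p3 at step 1

Answer: 3 1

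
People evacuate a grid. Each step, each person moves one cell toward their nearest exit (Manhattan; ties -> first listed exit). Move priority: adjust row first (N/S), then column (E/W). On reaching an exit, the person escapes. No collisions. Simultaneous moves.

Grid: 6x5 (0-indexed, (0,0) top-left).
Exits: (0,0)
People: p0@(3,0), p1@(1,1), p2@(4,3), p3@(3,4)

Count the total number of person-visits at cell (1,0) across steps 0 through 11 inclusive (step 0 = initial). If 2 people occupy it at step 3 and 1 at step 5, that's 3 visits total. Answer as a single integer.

Step 0: p0@(3,0) p1@(1,1) p2@(4,3) p3@(3,4) -> at (1,0): 0 [-], cum=0
Step 1: p0@(2,0) p1@(0,1) p2@(3,3) p3@(2,4) -> at (1,0): 0 [-], cum=0
Step 2: p0@(1,0) p1@ESC p2@(2,3) p3@(1,4) -> at (1,0): 1 [p0], cum=1
Step 3: p0@ESC p1@ESC p2@(1,3) p3@(0,4) -> at (1,0): 0 [-], cum=1
Step 4: p0@ESC p1@ESC p2@(0,3) p3@(0,3) -> at (1,0): 0 [-], cum=1
Step 5: p0@ESC p1@ESC p2@(0,2) p3@(0,2) -> at (1,0): 0 [-], cum=1
Step 6: p0@ESC p1@ESC p2@(0,1) p3@(0,1) -> at (1,0): 0 [-], cum=1
Step 7: p0@ESC p1@ESC p2@ESC p3@ESC -> at (1,0): 0 [-], cum=1
Total visits = 1

Answer: 1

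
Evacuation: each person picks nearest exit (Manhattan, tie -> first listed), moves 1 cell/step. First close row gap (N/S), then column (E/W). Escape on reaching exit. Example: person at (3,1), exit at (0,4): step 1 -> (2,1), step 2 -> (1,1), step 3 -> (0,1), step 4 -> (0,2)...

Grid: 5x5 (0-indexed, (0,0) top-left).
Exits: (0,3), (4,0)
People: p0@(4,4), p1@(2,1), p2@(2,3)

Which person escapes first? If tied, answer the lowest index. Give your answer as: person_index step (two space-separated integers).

Answer: 2 2

Derivation:
Step 1: p0:(4,4)->(4,3) | p1:(2,1)->(3,1) | p2:(2,3)->(1,3)
Step 2: p0:(4,3)->(4,2) | p1:(3,1)->(4,1) | p2:(1,3)->(0,3)->EXIT
Step 3: p0:(4,2)->(4,1) | p1:(4,1)->(4,0)->EXIT | p2:escaped
Step 4: p0:(4,1)->(4,0)->EXIT | p1:escaped | p2:escaped
Exit steps: [4, 3, 2]
First to escape: p2 at step 2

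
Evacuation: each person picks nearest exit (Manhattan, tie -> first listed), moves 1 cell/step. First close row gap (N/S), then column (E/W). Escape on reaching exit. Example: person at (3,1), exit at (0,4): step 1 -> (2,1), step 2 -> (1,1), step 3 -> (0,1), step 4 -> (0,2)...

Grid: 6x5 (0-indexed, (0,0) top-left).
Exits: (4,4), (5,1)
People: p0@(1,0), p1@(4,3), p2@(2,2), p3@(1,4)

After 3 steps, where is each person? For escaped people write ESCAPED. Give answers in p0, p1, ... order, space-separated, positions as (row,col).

Step 1: p0:(1,0)->(2,0) | p1:(4,3)->(4,4)->EXIT | p2:(2,2)->(3,2) | p3:(1,4)->(2,4)
Step 2: p0:(2,0)->(3,0) | p1:escaped | p2:(3,2)->(4,2) | p3:(2,4)->(3,4)
Step 3: p0:(3,0)->(4,0) | p1:escaped | p2:(4,2)->(4,3) | p3:(3,4)->(4,4)->EXIT

(4,0) ESCAPED (4,3) ESCAPED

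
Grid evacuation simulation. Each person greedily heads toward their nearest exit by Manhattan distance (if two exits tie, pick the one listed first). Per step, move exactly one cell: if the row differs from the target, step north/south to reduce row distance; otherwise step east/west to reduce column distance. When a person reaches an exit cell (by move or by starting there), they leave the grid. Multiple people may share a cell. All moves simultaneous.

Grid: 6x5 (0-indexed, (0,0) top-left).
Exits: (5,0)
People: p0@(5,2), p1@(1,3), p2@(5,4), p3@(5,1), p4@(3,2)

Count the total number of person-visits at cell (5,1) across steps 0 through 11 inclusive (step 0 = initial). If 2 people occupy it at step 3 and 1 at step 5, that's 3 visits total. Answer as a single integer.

Step 0: p0@(5,2) p1@(1,3) p2@(5,4) p3@(5,1) p4@(3,2) -> at (5,1): 1 [p3], cum=1
Step 1: p0@(5,1) p1@(2,3) p2@(5,3) p3@ESC p4@(4,2) -> at (5,1): 1 [p0], cum=2
Step 2: p0@ESC p1@(3,3) p2@(5,2) p3@ESC p4@(5,2) -> at (5,1): 0 [-], cum=2
Step 3: p0@ESC p1@(4,3) p2@(5,1) p3@ESC p4@(5,1) -> at (5,1): 2 [p2,p4], cum=4
Step 4: p0@ESC p1@(5,3) p2@ESC p3@ESC p4@ESC -> at (5,1): 0 [-], cum=4
Step 5: p0@ESC p1@(5,2) p2@ESC p3@ESC p4@ESC -> at (5,1): 0 [-], cum=4
Step 6: p0@ESC p1@(5,1) p2@ESC p3@ESC p4@ESC -> at (5,1): 1 [p1], cum=5
Step 7: p0@ESC p1@ESC p2@ESC p3@ESC p4@ESC -> at (5,1): 0 [-], cum=5
Total visits = 5

Answer: 5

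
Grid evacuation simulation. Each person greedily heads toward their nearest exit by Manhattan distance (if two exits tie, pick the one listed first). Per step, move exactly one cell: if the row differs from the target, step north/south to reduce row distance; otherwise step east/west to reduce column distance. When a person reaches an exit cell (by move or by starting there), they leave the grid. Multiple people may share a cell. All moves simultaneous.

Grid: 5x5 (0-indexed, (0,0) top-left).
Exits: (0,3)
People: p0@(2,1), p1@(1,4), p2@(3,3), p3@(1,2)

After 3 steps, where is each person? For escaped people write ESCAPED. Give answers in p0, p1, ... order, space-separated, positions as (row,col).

Step 1: p0:(2,1)->(1,1) | p1:(1,4)->(0,4) | p2:(3,3)->(2,3) | p3:(1,2)->(0,2)
Step 2: p0:(1,1)->(0,1) | p1:(0,4)->(0,3)->EXIT | p2:(2,3)->(1,3) | p3:(0,2)->(0,3)->EXIT
Step 3: p0:(0,1)->(0,2) | p1:escaped | p2:(1,3)->(0,3)->EXIT | p3:escaped

(0,2) ESCAPED ESCAPED ESCAPED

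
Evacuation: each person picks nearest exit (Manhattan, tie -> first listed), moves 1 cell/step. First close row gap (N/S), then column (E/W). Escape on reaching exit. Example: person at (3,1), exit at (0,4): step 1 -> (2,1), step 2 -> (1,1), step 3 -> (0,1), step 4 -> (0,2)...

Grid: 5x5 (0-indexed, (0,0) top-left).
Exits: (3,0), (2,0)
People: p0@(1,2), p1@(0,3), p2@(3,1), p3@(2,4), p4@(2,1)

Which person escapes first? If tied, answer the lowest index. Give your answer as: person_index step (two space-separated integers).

Answer: 2 1

Derivation:
Step 1: p0:(1,2)->(2,2) | p1:(0,3)->(1,3) | p2:(3,1)->(3,0)->EXIT | p3:(2,4)->(2,3) | p4:(2,1)->(2,0)->EXIT
Step 2: p0:(2,2)->(2,1) | p1:(1,3)->(2,3) | p2:escaped | p3:(2,3)->(2,2) | p4:escaped
Step 3: p0:(2,1)->(2,0)->EXIT | p1:(2,3)->(2,2) | p2:escaped | p3:(2,2)->(2,1) | p4:escaped
Step 4: p0:escaped | p1:(2,2)->(2,1) | p2:escaped | p3:(2,1)->(2,0)->EXIT | p4:escaped
Step 5: p0:escaped | p1:(2,1)->(2,0)->EXIT | p2:escaped | p3:escaped | p4:escaped
Exit steps: [3, 5, 1, 4, 1]
First to escape: p2 at step 1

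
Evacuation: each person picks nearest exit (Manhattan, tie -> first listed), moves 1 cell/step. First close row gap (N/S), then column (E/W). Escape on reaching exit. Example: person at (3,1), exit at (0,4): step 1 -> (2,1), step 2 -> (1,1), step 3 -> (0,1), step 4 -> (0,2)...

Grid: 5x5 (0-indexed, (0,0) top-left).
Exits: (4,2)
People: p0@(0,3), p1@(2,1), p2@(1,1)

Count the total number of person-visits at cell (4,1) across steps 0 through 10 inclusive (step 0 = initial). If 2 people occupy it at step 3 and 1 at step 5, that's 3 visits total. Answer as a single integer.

Answer: 2

Derivation:
Step 0: p0@(0,3) p1@(2,1) p2@(1,1) -> at (4,1): 0 [-], cum=0
Step 1: p0@(1,3) p1@(3,1) p2@(2,1) -> at (4,1): 0 [-], cum=0
Step 2: p0@(2,3) p1@(4,1) p2@(3,1) -> at (4,1): 1 [p1], cum=1
Step 3: p0@(3,3) p1@ESC p2@(4,1) -> at (4,1): 1 [p2], cum=2
Step 4: p0@(4,3) p1@ESC p2@ESC -> at (4,1): 0 [-], cum=2
Step 5: p0@ESC p1@ESC p2@ESC -> at (4,1): 0 [-], cum=2
Total visits = 2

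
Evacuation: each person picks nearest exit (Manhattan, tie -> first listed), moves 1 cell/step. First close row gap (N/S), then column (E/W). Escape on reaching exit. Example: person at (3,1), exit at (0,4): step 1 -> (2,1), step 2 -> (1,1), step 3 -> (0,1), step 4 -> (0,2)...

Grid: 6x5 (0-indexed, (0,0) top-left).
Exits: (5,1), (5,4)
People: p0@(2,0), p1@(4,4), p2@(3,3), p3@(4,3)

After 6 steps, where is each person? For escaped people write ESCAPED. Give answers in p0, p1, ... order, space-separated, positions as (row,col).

Step 1: p0:(2,0)->(3,0) | p1:(4,4)->(5,4)->EXIT | p2:(3,3)->(4,3) | p3:(4,3)->(5,3)
Step 2: p0:(3,0)->(4,0) | p1:escaped | p2:(4,3)->(5,3) | p3:(5,3)->(5,4)->EXIT
Step 3: p0:(4,0)->(5,0) | p1:escaped | p2:(5,3)->(5,4)->EXIT | p3:escaped
Step 4: p0:(5,0)->(5,1)->EXIT | p1:escaped | p2:escaped | p3:escaped

ESCAPED ESCAPED ESCAPED ESCAPED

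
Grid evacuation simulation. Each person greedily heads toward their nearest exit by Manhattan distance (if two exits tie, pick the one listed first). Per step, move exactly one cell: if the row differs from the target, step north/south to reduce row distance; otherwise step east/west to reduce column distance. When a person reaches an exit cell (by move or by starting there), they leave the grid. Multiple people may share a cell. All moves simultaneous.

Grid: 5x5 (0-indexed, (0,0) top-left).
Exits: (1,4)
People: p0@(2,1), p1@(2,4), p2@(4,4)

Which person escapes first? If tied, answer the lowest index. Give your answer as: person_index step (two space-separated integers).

Step 1: p0:(2,1)->(1,1) | p1:(2,4)->(1,4)->EXIT | p2:(4,4)->(3,4)
Step 2: p0:(1,1)->(1,2) | p1:escaped | p2:(3,4)->(2,4)
Step 3: p0:(1,2)->(1,3) | p1:escaped | p2:(2,4)->(1,4)->EXIT
Step 4: p0:(1,3)->(1,4)->EXIT | p1:escaped | p2:escaped
Exit steps: [4, 1, 3]
First to escape: p1 at step 1

Answer: 1 1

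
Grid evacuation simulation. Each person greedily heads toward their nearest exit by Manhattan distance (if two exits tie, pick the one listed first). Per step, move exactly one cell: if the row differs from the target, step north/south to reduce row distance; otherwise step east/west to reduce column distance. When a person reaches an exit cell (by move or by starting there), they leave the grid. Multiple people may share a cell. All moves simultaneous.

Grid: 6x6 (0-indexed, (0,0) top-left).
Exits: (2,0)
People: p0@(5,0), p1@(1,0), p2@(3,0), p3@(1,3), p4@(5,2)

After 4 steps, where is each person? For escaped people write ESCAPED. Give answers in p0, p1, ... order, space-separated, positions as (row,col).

Step 1: p0:(5,0)->(4,0) | p1:(1,0)->(2,0)->EXIT | p2:(3,0)->(2,0)->EXIT | p3:(1,3)->(2,3) | p4:(5,2)->(4,2)
Step 2: p0:(4,0)->(3,0) | p1:escaped | p2:escaped | p3:(2,3)->(2,2) | p4:(4,2)->(3,2)
Step 3: p0:(3,0)->(2,0)->EXIT | p1:escaped | p2:escaped | p3:(2,2)->(2,1) | p4:(3,2)->(2,2)
Step 4: p0:escaped | p1:escaped | p2:escaped | p3:(2,1)->(2,0)->EXIT | p4:(2,2)->(2,1)

ESCAPED ESCAPED ESCAPED ESCAPED (2,1)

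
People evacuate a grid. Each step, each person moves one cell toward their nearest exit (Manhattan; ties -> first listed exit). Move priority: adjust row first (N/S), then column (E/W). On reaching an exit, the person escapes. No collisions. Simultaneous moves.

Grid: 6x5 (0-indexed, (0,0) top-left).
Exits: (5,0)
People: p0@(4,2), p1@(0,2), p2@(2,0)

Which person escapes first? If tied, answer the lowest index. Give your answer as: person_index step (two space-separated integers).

Answer: 0 3

Derivation:
Step 1: p0:(4,2)->(5,2) | p1:(0,2)->(1,2) | p2:(2,0)->(3,0)
Step 2: p0:(5,2)->(5,1) | p1:(1,2)->(2,2) | p2:(3,0)->(4,0)
Step 3: p0:(5,1)->(5,0)->EXIT | p1:(2,2)->(3,2) | p2:(4,0)->(5,0)->EXIT
Step 4: p0:escaped | p1:(3,2)->(4,2) | p2:escaped
Step 5: p0:escaped | p1:(4,2)->(5,2) | p2:escaped
Step 6: p0:escaped | p1:(5,2)->(5,1) | p2:escaped
Step 7: p0:escaped | p1:(5,1)->(5,0)->EXIT | p2:escaped
Exit steps: [3, 7, 3]
First to escape: p0 at step 3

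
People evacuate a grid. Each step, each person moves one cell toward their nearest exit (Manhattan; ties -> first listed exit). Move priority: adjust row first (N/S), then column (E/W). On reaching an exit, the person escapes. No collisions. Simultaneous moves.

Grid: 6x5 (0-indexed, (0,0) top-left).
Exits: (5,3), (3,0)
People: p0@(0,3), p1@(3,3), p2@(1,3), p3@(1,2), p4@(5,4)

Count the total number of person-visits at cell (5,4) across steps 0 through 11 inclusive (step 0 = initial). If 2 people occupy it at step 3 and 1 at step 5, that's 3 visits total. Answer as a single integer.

Answer: 1

Derivation:
Step 0: p0@(0,3) p1@(3,3) p2@(1,3) p3@(1,2) p4@(5,4) -> at (5,4): 1 [p4], cum=1
Step 1: p0@(1,3) p1@(4,3) p2@(2,3) p3@(2,2) p4@ESC -> at (5,4): 0 [-], cum=1
Step 2: p0@(2,3) p1@ESC p2@(3,3) p3@(3,2) p4@ESC -> at (5,4): 0 [-], cum=1
Step 3: p0@(3,3) p1@ESC p2@(4,3) p3@(3,1) p4@ESC -> at (5,4): 0 [-], cum=1
Step 4: p0@(4,3) p1@ESC p2@ESC p3@ESC p4@ESC -> at (5,4): 0 [-], cum=1
Step 5: p0@ESC p1@ESC p2@ESC p3@ESC p4@ESC -> at (5,4): 0 [-], cum=1
Total visits = 1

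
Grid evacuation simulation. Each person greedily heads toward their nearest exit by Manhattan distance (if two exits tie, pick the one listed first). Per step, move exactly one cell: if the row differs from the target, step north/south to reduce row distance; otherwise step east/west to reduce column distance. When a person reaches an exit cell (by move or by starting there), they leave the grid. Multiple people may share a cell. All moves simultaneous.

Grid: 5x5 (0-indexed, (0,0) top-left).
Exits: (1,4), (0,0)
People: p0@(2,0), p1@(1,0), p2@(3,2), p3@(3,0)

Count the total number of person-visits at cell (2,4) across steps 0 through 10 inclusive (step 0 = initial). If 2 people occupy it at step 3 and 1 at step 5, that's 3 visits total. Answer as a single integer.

Step 0: p0@(2,0) p1@(1,0) p2@(3,2) p3@(3,0) -> at (2,4): 0 [-], cum=0
Step 1: p0@(1,0) p1@ESC p2@(2,2) p3@(2,0) -> at (2,4): 0 [-], cum=0
Step 2: p0@ESC p1@ESC p2@(1,2) p3@(1,0) -> at (2,4): 0 [-], cum=0
Step 3: p0@ESC p1@ESC p2@(1,3) p3@ESC -> at (2,4): 0 [-], cum=0
Step 4: p0@ESC p1@ESC p2@ESC p3@ESC -> at (2,4): 0 [-], cum=0
Total visits = 0

Answer: 0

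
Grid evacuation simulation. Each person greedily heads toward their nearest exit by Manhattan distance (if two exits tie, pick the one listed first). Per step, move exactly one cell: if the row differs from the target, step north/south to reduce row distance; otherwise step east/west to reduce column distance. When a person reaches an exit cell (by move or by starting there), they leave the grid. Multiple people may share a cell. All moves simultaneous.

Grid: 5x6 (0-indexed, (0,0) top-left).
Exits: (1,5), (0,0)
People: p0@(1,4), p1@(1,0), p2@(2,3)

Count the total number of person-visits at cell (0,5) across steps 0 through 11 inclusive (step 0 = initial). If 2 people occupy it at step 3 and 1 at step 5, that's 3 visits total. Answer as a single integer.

Step 0: p0@(1,4) p1@(1,0) p2@(2,3) -> at (0,5): 0 [-], cum=0
Step 1: p0@ESC p1@ESC p2@(1,3) -> at (0,5): 0 [-], cum=0
Step 2: p0@ESC p1@ESC p2@(1,4) -> at (0,5): 0 [-], cum=0
Step 3: p0@ESC p1@ESC p2@ESC -> at (0,5): 0 [-], cum=0
Total visits = 0

Answer: 0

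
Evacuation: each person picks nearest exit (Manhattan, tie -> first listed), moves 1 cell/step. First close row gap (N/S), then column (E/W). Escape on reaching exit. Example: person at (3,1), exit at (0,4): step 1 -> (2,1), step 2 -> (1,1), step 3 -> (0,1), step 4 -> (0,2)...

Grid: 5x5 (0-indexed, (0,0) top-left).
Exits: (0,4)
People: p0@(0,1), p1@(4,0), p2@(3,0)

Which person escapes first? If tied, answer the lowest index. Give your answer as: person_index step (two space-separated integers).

Answer: 0 3

Derivation:
Step 1: p0:(0,1)->(0,2) | p1:(4,0)->(3,0) | p2:(3,0)->(2,0)
Step 2: p0:(0,2)->(0,3) | p1:(3,0)->(2,0) | p2:(2,0)->(1,0)
Step 3: p0:(0,3)->(0,4)->EXIT | p1:(2,0)->(1,0) | p2:(1,0)->(0,0)
Step 4: p0:escaped | p1:(1,0)->(0,0) | p2:(0,0)->(0,1)
Step 5: p0:escaped | p1:(0,0)->(0,1) | p2:(0,1)->(0,2)
Step 6: p0:escaped | p1:(0,1)->(0,2) | p2:(0,2)->(0,3)
Step 7: p0:escaped | p1:(0,2)->(0,3) | p2:(0,3)->(0,4)->EXIT
Step 8: p0:escaped | p1:(0,3)->(0,4)->EXIT | p2:escaped
Exit steps: [3, 8, 7]
First to escape: p0 at step 3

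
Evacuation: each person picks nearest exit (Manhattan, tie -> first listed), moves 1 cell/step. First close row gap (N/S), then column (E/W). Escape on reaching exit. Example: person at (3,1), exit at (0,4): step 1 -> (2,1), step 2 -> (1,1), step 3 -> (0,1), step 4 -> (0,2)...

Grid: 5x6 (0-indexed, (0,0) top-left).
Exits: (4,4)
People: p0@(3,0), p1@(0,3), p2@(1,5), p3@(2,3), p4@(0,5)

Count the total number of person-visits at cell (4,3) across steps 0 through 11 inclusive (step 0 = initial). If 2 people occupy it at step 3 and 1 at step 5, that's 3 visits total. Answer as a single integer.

Step 0: p0@(3,0) p1@(0,3) p2@(1,5) p3@(2,3) p4@(0,5) -> at (4,3): 0 [-], cum=0
Step 1: p0@(4,0) p1@(1,3) p2@(2,5) p3@(3,3) p4@(1,5) -> at (4,3): 0 [-], cum=0
Step 2: p0@(4,1) p1@(2,3) p2@(3,5) p3@(4,3) p4@(2,5) -> at (4,3): 1 [p3], cum=1
Step 3: p0@(4,2) p1@(3,3) p2@(4,5) p3@ESC p4@(3,5) -> at (4,3): 0 [-], cum=1
Step 4: p0@(4,3) p1@(4,3) p2@ESC p3@ESC p4@(4,5) -> at (4,3): 2 [p0,p1], cum=3
Step 5: p0@ESC p1@ESC p2@ESC p3@ESC p4@ESC -> at (4,3): 0 [-], cum=3
Total visits = 3

Answer: 3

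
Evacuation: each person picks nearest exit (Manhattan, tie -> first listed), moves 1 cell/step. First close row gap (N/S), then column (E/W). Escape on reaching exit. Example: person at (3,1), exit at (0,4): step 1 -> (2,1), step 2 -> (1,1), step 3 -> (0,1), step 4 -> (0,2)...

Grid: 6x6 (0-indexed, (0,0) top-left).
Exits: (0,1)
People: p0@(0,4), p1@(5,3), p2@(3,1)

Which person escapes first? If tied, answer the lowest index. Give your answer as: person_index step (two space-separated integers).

Answer: 0 3

Derivation:
Step 1: p0:(0,4)->(0,3) | p1:(5,3)->(4,3) | p2:(3,1)->(2,1)
Step 2: p0:(0,3)->(0,2) | p1:(4,3)->(3,3) | p2:(2,1)->(1,1)
Step 3: p0:(0,2)->(0,1)->EXIT | p1:(3,3)->(2,3) | p2:(1,1)->(0,1)->EXIT
Step 4: p0:escaped | p1:(2,3)->(1,3) | p2:escaped
Step 5: p0:escaped | p1:(1,3)->(0,3) | p2:escaped
Step 6: p0:escaped | p1:(0,3)->(0,2) | p2:escaped
Step 7: p0:escaped | p1:(0,2)->(0,1)->EXIT | p2:escaped
Exit steps: [3, 7, 3]
First to escape: p0 at step 3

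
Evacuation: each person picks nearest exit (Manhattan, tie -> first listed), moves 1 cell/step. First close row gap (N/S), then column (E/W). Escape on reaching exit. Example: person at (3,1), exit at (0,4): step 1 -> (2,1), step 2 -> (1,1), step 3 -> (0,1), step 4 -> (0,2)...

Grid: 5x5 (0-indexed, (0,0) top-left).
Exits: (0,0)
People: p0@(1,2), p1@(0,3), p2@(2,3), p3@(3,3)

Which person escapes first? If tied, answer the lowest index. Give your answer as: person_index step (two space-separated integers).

Step 1: p0:(1,2)->(0,2) | p1:(0,3)->(0,2) | p2:(2,3)->(1,3) | p3:(3,3)->(2,3)
Step 2: p0:(0,2)->(0,1) | p1:(0,2)->(0,1) | p2:(1,3)->(0,3) | p3:(2,3)->(1,3)
Step 3: p0:(0,1)->(0,0)->EXIT | p1:(0,1)->(0,0)->EXIT | p2:(0,3)->(0,2) | p3:(1,3)->(0,3)
Step 4: p0:escaped | p1:escaped | p2:(0,2)->(0,1) | p3:(0,3)->(0,2)
Step 5: p0:escaped | p1:escaped | p2:(0,1)->(0,0)->EXIT | p3:(0,2)->(0,1)
Step 6: p0:escaped | p1:escaped | p2:escaped | p3:(0,1)->(0,0)->EXIT
Exit steps: [3, 3, 5, 6]
First to escape: p0 at step 3

Answer: 0 3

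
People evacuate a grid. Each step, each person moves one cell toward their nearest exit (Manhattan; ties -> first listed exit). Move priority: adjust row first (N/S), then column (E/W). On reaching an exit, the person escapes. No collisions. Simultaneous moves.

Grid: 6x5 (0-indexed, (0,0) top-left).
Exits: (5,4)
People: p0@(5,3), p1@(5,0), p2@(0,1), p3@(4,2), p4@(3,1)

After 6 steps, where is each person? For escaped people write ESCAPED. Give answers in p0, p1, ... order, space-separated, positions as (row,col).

Step 1: p0:(5,3)->(5,4)->EXIT | p1:(5,0)->(5,1) | p2:(0,1)->(1,1) | p3:(4,2)->(5,2) | p4:(3,1)->(4,1)
Step 2: p0:escaped | p1:(5,1)->(5,2) | p2:(1,1)->(2,1) | p3:(5,2)->(5,3) | p4:(4,1)->(5,1)
Step 3: p0:escaped | p1:(5,2)->(5,3) | p2:(2,1)->(3,1) | p3:(5,3)->(5,4)->EXIT | p4:(5,1)->(5,2)
Step 4: p0:escaped | p1:(5,3)->(5,4)->EXIT | p2:(3,1)->(4,1) | p3:escaped | p4:(5,2)->(5,3)
Step 5: p0:escaped | p1:escaped | p2:(4,1)->(5,1) | p3:escaped | p4:(5,3)->(5,4)->EXIT
Step 6: p0:escaped | p1:escaped | p2:(5,1)->(5,2) | p3:escaped | p4:escaped

ESCAPED ESCAPED (5,2) ESCAPED ESCAPED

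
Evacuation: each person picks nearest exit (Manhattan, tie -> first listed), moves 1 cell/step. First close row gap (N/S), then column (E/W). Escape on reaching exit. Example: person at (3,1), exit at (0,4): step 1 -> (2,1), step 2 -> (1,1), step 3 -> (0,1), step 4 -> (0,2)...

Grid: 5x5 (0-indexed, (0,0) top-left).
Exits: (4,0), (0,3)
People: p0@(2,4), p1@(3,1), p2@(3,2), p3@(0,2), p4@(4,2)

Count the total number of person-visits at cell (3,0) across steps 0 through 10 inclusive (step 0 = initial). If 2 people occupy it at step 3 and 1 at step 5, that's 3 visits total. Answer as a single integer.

Answer: 0

Derivation:
Step 0: p0@(2,4) p1@(3,1) p2@(3,2) p3@(0,2) p4@(4,2) -> at (3,0): 0 [-], cum=0
Step 1: p0@(1,4) p1@(4,1) p2@(4,2) p3@ESC p4@(4,1) -> at (3,0): 0 [-], cum=0
Step 2: p0@(0,4) p1@ESC p2@(4,1) p3@ESC p4@ESC -> at (3,0): 0 [-], cum=0
Step 3: p0@ESC p1@ESC p2@ESC p3@ESC p4@ESC -> at (3,0): 0 [-], cum=0
Total visits = 0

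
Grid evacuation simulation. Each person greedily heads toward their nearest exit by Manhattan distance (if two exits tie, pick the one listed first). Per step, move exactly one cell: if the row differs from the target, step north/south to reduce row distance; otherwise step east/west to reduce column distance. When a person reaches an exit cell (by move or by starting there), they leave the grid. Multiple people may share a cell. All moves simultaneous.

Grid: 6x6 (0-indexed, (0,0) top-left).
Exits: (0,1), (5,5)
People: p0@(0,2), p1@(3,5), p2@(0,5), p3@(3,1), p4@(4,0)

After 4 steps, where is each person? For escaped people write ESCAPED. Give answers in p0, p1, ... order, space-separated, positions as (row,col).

Step 1: p0:(0,2)->(0,1)->EXIT | p1:(3,5)->(4,5) | p2:(0,5)->(0,4) | p3:(3,1)->(2,1) | p4:(4,0)->(3,0)
Step 2: p0:escaped | p1:(4,5)->(5,5)->EXIT | p2:(0,4)->(0,3) | p3:(2,1)->(1,1) | p4:(3,0)->(2,0)
Step 3: p0:escaped | p1:escaped | p2:(0,3)->(0,2) | p3:(1,1)->(0,1)->EXIT | p4:(2,0)->(1,0)
Step 4: p0:escaped | p1:escaped | p2:(0,2)->(0,1)->EXIT | p3:escaped | p4:(1,0)->(0,0)

ESCAPED ESCAPED ESCAPED ESCAPED (0,0)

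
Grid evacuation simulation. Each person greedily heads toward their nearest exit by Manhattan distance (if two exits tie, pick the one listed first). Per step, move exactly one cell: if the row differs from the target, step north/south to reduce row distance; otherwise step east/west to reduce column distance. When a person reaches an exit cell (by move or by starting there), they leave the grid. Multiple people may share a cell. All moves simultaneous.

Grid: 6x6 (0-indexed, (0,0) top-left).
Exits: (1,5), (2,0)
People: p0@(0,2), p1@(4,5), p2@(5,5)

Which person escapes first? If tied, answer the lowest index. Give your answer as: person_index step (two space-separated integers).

Answer: 1 3

Derivation:
Step 1: p0:(0,2)->(1,2) | p1:(4,5)->(3,5) | p2:(5,5)->(4,5)
Step 2: p0:(1,2)->(1,3) | p1:(3,5)->(2,5) | p2:(4,5)->(3,5)
Step 3: p0:(1,3)->(1,4) | p1:(2,5)->(1,5)->EXIT | p2:(3,5)->(2,5)
Step 4: p0:(1,4)->(1,5)->EXIT | p1:escaped | p2:(2,5)->(1,5)->EXIT
Exit steps: [4, 3, 4]
First to escape: p1 at step 3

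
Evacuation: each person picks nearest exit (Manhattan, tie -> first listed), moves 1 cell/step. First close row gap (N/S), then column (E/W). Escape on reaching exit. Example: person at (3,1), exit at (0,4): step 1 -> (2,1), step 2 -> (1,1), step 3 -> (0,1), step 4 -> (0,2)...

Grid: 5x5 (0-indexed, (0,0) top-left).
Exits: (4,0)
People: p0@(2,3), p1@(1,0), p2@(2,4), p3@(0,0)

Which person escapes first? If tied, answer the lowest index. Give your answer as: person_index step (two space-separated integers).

Answer: 1 3

Derivation:
Step 1: p0:(2,3)->(3,3) | p1:(1,0)->(2,0) | p2:(2,4)->(3,4) | p3:(0,0)->(1,0)
Step 2: p0:(3,3)->(4,3) | p1:(2,0)->(3,0) | p2:(3,4)->(4,4) | p3:(1,0)->(2,0)
Step 3: p0:(4,3)->(4,2) | p1:(3,0)->(4,0)->EXIT | p2:(4,4)->(4,3) | p3:(2,0)->(3,0)
Step 4: p0:(4,2)->(4,1) | p1:escaped | p2:(4,3)->(4,2) | p3:(3,0)->(4,0)->EXIT
Step 5: p0:(4,1)->(4,0)->EXIT | p1:escaped | p2:(4,2)->(4,1) | p3:escaped
Step 6: p0:escaped | p1:escaped | p2:(4,1)->(4,0)->EXIT | p3:escaped
Exit steps: [5, 3, 6, 4]
First to escape: p1 at step 3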